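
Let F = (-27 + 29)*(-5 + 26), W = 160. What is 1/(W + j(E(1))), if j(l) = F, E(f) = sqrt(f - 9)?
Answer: 1/202 ≈ 0.0049505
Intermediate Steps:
F = 42 (F = 2*21 = 42)
E(f) = sqrt(-9 + f)
j(l) = 42
1/(W + j(E(1))) = 1/(160 + 42) = 1/202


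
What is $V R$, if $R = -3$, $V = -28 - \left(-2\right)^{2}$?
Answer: $96$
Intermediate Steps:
$V = -32$ ($V = -28 - 4 = -32$)
$V R = \left(-32\right) \left(-3\right) = 96$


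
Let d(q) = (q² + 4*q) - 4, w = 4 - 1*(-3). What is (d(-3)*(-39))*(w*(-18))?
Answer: -34398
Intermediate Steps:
w = 7 (w = 4 + 3 = 7)
d(q) = -4 + q² + 4*q
(d(-3)*(-39))*(w*(-18)) = ((-4 + (-3)² + 4*(-3))*(-39))*(7*(-18)) = ((-4 + 9 - 12)*(-39))*(-126) = -7*(-39)*(-126) = 273*(-126) = -34398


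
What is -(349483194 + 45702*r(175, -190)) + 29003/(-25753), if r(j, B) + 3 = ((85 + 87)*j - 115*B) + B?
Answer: -5378180467679/1981 ≈ -2.7149e+9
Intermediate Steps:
r(j, B) = -3 - 114*B + 172*j (r(j, B) = -3 + (((85 + 87)*j - 115*B) + B) = -3 + ((172*j - 115*B) + B) = -3 + ((-115*B + 172*j) + B) = -3 + (-114*B + 172*j) = -3 - 114*B + 172*j)
-(349483194 + 45702*r(175, -190)) + 29003/(-25753) = -45702/(1/(7647 + (-3 - 114*(-190) + 172*175))) + 29003/(-25753) = -45702/(1/(7647 + (-3 + 21660 + 30100))) + 29003*(-1/25753) = -45702/(1/(7647 + 51757)) - 2231/1981 = -45702/(1/59404) - 2231/1981 = -45702/1/59404 - 2231/1981 = -45702*59404 - 2231/1981 = -2714881608 - 2231/1981 = -5378180467679/1981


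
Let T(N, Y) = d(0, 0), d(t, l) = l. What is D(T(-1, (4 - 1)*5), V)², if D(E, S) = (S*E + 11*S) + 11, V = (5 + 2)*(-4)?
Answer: 88209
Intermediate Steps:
T(N, Y) = 0
V = -28 (V = 7*(-4) = -28)
D(E, S) = 11 + 11*S + E*S (D(E, S) = (E*S + 11*S) + 11 = (11*S + E*S) + 11 = 11 + 11*S + E*S)
D(T(-1, (4 - 1)*5), V)² = (11 + 11*(-28) + 0*(-28))² = (11 - 308 + 0)² = (-297)² = 88209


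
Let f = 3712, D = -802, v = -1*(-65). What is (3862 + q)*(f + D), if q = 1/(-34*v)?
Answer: 2483690529/221 ≈ 1.1238e+7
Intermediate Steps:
v = 65
q = -1/2210 (q = 1/(-34*65) = 1/(-2210) = -1/2210 ≈ -0.00045249)
(3862 + q)*(f + D) = (3862 - 1/2210)*(3712 - 802) = (8535019/2210)*2910 = 2483690529/221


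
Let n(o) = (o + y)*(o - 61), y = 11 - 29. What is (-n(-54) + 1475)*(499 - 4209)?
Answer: 25246550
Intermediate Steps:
y = -18
n(o) = (-61 + o)*(-18 + o) (n(o) = (o - 18)*(o - 61) = (-18 + o)*(-61 + o) = (-61 + o)*(-18 + o))
(-n(-54) + 1475)*(499 - 4209) = (-(1098 + (-54)**2 - 79*(-54)) + 1475)*(499 - 4209) = (-(1098 + 2916 + 4266) + 1475)*(-3710) = (-1*8280 + 1475)*(-3710) = (-8280 + 1475)*(-3710) = -6805*(-3710) = 25246550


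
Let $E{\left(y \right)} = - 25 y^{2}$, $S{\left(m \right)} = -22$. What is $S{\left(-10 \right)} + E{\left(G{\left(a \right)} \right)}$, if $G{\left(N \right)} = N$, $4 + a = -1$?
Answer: $-647$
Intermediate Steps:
$a = -5$ ($a = -4 - 1 = -5$)
$S{\left(-10 \right)} + E{\left(G{\left(a \right)} \right)} = -22 - 25 \left(-5\right)^{2} = -22 - 625 = -647$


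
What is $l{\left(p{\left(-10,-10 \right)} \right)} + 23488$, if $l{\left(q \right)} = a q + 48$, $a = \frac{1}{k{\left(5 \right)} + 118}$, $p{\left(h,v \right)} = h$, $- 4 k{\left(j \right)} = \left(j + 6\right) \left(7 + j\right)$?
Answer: $\frac{400110}{17} \approx 23536.0$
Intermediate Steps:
$k{\left(j \right)} = - \frac{\left(6 + j\right) \left(7 + j\right)}{4}$ ($k{\left(j \right)} = - \frac{\left(j + 6\right) \left(7 + j\right)}{4} = - \frac{\left(6 + j\right) \left(7 + j\right)}{4}$)
$a = \frac{1}{85}$ ($a = \frac{1}{\left(- \frac{21}{2} - \frac{65}{4} - \frac{5^{2}}{4}\right) + 118} = \frac{1}{\left(- \frac{21}{2} - \frac{65}{4} - \frac{25}{4}\right) + 118} = \frac{1}{-33 + 118} = \frac{1}{85} \approx 0.011765$)
$l{\left(q \right)} = 48 + \frac{q}{85}$ ($l{\left(q \right)} = \frac{q}{85} + 48 = 48 + \frac{q}{85}$)
$l{\left(p{\left(-10,-10 \right)} \right)} + 23488 = \left(48 + \frac{1}{85} \left(-10\right)\right) + 23488 = \left(48 - \frac{2}{17}\right) + 23488 = \frac{814}{17} + 23488 = \frac{400110}{17}$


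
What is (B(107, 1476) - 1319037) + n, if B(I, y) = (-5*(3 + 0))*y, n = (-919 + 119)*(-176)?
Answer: -1200377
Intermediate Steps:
n = 140800 (n = -800*(-176) = 140800)
B(I, y) = -15*y (B(I, y) = (-5*3)*y = -15*y)
(B(107, 1476) - 1319037) + n = (-15*1476 - 1319037) + 140800 = (-22140 - 1319037) + 140800 = -1341177 + 140800 = -1200377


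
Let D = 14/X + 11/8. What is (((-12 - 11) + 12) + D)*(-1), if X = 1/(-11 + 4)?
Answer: 861/8 ≈ 107.63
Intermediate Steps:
X = -⅐ (X = 1/(-7) = -⅐ ≈ -0.14286)
D = -773/8 (D = 14/(-⅐) + 11/8 = 14*(-7) + 11*(⅛) = -98 + 11/8 = -773/8 ≈ -96.625)
(((-12 - 11) + 12) + D)*(-1) = (((-12 - 11) + 12) - 773/8)*(-1) = ((-23 + 12) - 773/8)*(-1) = (-11 - 773/8)*(-1) = -861/8*(-1) = 861/8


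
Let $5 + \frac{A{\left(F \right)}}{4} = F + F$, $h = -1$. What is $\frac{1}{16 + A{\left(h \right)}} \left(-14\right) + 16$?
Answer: $\frac{103}{6} \approx 17.167$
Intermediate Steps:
$A{\left(F \right)} = -20 + 8 F$ ($A{\left(F \right)} = -20 + 4 \left(F + F\right) = -20 + 4 \cdot 2 F = -20 + 8 F$)
$\frac{1}{16 + A{\left(h \right)}} \left(-14\right) + 16 = \frac{1}{16 + \left(-20 + 8 \left(-1\right)\right)} \left(-14\right) + 16 = \frac{1}{16 - 28} \left(-14\right) + 16 = \frac{1}{-12} \left(-14\right) + 16 = \left(- \frac{1}{12}\right) \left(-14\right) + 16 = \frac{7}{6} + 16 = \frac{103}{6}$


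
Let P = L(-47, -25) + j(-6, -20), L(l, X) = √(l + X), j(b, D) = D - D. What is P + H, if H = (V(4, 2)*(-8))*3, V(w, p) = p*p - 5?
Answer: 24 + 6*I*√2 ≈ 24.0 + 8.4853*I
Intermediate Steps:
j(b, D) = 0
L(l, X) = √(X + l)
V(w, p) = -5 + p² (V(w, p) = p² - 5 = -5 + p²)
H = 24 (H = ((-5 + 2²)*(-8))*3 = ((-5 + 4)*(-8))*3 = -1*(-8)*3 = 8*3 = 24)
P = 6*I*√2 (P = √(-25 - 47) + 0 = √(-72) + 0 = 6*I*√2 + 0 = 6*I*√2 ≈ 8.4853*I)
P + H = 6*I*√2 + 24 = 24 + 6*I*√2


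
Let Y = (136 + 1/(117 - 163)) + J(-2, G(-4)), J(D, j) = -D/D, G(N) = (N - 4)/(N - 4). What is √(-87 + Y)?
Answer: √101522/46 ≈ 6.9266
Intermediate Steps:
G(N) = 1 (G(N) = (-4 + N)/(-4 + N) = 1)
J(D, j) = -1 (J(D, j) = -1*1 = -1)
Y = 6209/46 (Y = (136 + 1/(117 - 163)) - 1 = (136 + 1/(-46)) - 1 = (136 - 1/46) - 1 = 6255/46 - 1 = 6209/46 ≈ 134.98)
√(-87 + Y) = √(-87 + 6209/46) = √(2207/46) = √101522/46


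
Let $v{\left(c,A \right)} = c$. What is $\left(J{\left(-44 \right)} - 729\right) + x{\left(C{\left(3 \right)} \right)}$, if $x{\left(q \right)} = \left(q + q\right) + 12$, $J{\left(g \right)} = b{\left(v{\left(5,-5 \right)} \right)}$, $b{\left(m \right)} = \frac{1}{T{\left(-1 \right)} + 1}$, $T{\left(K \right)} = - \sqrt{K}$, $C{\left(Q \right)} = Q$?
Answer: $- \frac{1421}{2} + \frac{i}{2} \approx -710.5 + 0.5 i$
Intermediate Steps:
$b{\left(m \right)} = \frac{1 + i}{2}$ ($b{\left(m \right)} = \frac{1}{- \sqrt{-1} + 1} = \frac{1}{- i + 1} = \frac{1}{1 - i} = \frac{1 + i}{2}$)
$J{\left(g \right)} = \frac{1}{2} + \frac{i}{2}$
$x{\left(q \right)} = 12 + 2 q$ ($x{\left(q \right)} = 2 q + 12 = 12 + 2 q$)
$\left(J{\left(-44 \right)} - 729\right) + x{\left(C{\left(3 \right)} \right)} = \left(\left(\frac{1}{2} + \frac{i}{2}\right) - 729\right) + \left(12 + 2 \cdot 3\right) = \left(- \frac{1457}{2} + \frac{i}{2}\right) + \left(12 + 6\right) = \left(- \frac{1457}{2} + \frac{i}{2}\right) + 18 = - \frac{1421}{2} + \frac{i}{2}$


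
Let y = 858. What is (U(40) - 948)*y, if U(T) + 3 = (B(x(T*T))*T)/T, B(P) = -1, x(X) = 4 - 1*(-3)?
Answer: -816816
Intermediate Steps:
x(X) = 7 (x(X) = 4 + 3 = 7)
U(T) = -4 (U(T) = -3 + (-T)/T = -3 - 1 = -4)
(U(40) - 948)*y = (-4 - 948)*858 = -952*858 = -816816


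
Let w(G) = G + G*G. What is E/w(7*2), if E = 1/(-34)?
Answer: -1/7140 ≈ -0.00014006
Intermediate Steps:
w(G) = G + G**2
E = -1/34 ≈ -0.029412
E/w(7*2) = -1/(14*(1 + 7*2))/34 = -1/(14*(1 + 14))/34 = -1/(34*(14*15)) = -1/34/210 = -1/34*1/210 = -1/7140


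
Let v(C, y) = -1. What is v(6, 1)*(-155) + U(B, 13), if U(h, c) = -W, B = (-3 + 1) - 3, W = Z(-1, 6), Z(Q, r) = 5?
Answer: 150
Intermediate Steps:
W = 5
B = -5 (B = -2 - 3 = -5)
U(h, c) = -5 (U(h, c) = -1*5 = -5)
v(6, 1)*(-155) + U(B, 13) = -1*(-155) - 5 = 155 - 5 = 150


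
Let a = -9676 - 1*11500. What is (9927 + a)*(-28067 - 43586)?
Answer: 806024597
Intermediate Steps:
a = -21176 (a = -9676 - 11500 = -21176)
(9927 + a)*(-28067 - 43586) = (9927 - 21176)*(-28067 - 43586) = -11249*(-71653) = 806024597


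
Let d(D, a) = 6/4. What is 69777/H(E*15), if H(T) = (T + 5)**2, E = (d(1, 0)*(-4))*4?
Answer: 69777/126025 ≈ 0.55368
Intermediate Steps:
d(D, a) = 3/2 (d(D, a) = 6*(1/4) = 3/2)
E = -24 (E = ((3/2)*(-4))*4 = -6*4 = -24)
H(T) = (5 + T)**2
69777/H(E*15) = 69777/((5 - 24*15)**2) = 69777/((5 - 360)**2) = 69777/((-355)**2) = 69777/126025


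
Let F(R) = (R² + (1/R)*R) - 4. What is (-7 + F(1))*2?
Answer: -18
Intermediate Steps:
F(R) = -3 + R² (F(R) = (R² + R/R) - 4 = (R² + 1) - 4 = (1 + R²) - 4 = -3 + R²)
(-7 + F(1))*2 = (-7 + (-3 + 1²))*2 = (-7 + (-3 + 1))*2 = (-7 - 2)*2 = -9*2 = -18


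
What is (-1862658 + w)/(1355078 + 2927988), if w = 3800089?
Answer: 1937431/4283066 ≈ 0.45235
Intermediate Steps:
(-1862658 + w)/(1355078 + 2927988) = (-1862658 + 3800089)/(1355078 + 2927988) = 1937431/4283066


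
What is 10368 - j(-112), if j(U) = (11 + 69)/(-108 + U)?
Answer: 114052/11 ≈ 10368.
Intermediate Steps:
j(U) = 80/(-108 + U)
10368 - j(-112) = 10368 - 80/(-108 - 112) = 10368 - 80/(-220) = 10368 - 80*(-1)/220 = 10368 - 1*(-4/11) = 10368 + 4/11 = 114052/11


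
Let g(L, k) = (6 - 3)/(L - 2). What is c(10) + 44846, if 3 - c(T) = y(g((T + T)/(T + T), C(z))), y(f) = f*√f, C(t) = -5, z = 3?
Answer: 44849 + 3*I*√3 ≈ 44849.0 + 5.1962*I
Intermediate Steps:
g(L, k) = 3/(-2 + L)
y(f) = f^(3/2)
c(T) = 3 + 3*I*√3 (c(T) = 3 - (3/(-2 + (T + T)/(T + T)))^(3/2) = 3 - (3/(-2 + (2*T)/((2*T))))^(3/2) = 3 - (3/(-2 + (2*T)*(1/(2*T))))^(3/2) = 3 - (3/(-2 + 1))^(3/2) = 3 - (3/(-1))^(3/2) = 3 - (3*(-1))^(3/2) = 3 - (-3)^(3/2) = 3 - (-3)*I*√3 = 3 + 3*I*√3)
c(10) + 44846 = (3 + 3*I*√3) + 44846 = 44849 + 3*I*√3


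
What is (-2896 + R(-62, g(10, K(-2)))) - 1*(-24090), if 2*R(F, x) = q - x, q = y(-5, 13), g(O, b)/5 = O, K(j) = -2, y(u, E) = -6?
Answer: 21166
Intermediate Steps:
g(O, b) = 5*O
q = -6
R(F, x) = -3 - x/2 (R(F, x) = (-6 - x)/2 = -3 - x/2)
(-2896 + R(-62, g(10, K(-2)))) - 1*(-24090) = (-2896 + (-3 - 5*10/2)) - 1*(-24090) = (-2896 + (-3 - 1/2*50)) + 24090 = (-2896 + (-3 - 25)) + 24090 = (-2896 - 28) + 24090 = -2924 + 24090 = 21166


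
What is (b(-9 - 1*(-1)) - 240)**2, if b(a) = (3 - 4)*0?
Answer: 57600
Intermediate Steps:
b(a) = 0 (b(a) = -1*0 = 0)
(b(-9 - 1*(-1)) - 240)**2 = (0 - 240)**2 = (-240)**2 = 57600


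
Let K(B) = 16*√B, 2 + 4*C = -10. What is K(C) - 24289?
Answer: -24289 + 16*I*√3 ≈ -24289.0 + 27.713*I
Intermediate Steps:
C = -3 (C = -½ + (¼)*(-10) = -½ - 5/2 = -3)
K(C) - 24289 = 16*√(-3) - 24289 = 16*(I*√3) - 24289 = 16*I*√3 - 24289 = -24289 + 16*I*√3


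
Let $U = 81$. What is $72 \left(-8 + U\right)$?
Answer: $5256$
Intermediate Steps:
$72 \left(-8 + U\right) = 72 \left(-8 + 81\right) = 72 \cdot 73 = 5256$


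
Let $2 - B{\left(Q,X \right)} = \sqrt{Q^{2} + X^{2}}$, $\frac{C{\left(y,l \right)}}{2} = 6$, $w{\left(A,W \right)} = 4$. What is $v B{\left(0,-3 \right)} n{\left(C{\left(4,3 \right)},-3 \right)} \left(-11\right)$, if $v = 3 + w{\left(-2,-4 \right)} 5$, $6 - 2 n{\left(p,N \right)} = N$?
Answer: $\frac{2277}{2} \approx 1138.5$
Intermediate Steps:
$C{\left(y,l \right)} = 12$ ($C{\left(y,l \right)} = 2 \cdot 6 = 12$)
$n{\left(p,N \right)} = 3 - \frac{N}{2}$
$B{\left(Q,X \right)} = 2 - \sqrt{Q^{2} + X^{2}}$
$v = 23$ ($v = 3 + 4 \cdot 5 = 3 + 20 = 23$)
$v B{\left(0,-3 \right)} n{\left(C{\left(4,3 \right)},-3 \right)} \left(-11\right) = 23 \left(2 - \sqrt{0^{2} + \left(-3\right)^{2}}\right) \left(3 - - \frac{3}{2}\right) \left(-11\right) = 23 \left(2 - \sqrt{0 + 9}\right) \left(3 + \frac{3}{2}\right) \left(-11\right) = 23 \left(2 - \sqrt{9}\right) \frac{9}{2} \left(-11\right) = 23 \left(2 - 3\right) \frac{9}{2} \left(-11\right) = 23 \left(-1\right) \frac{9}{2} \left(-11\right) = 23 \left(\left(- \frac{9}{2}\right) \left(-11\right)\right) = 23 \cdot \frac{99}{2} = \frac{2277}{2}$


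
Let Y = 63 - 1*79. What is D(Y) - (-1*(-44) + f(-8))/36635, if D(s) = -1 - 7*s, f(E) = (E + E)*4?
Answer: 813301/7327 ≈ 111.00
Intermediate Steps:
f(E) = 8*E (f(E) = (2*E)*4 = 8*E)
Y = -16 (Y = 63 - 79 = -16)
D(Y) - (-1*(-44) + f(-8))/36635 = (-1 - 7*(-16)) - (-1*(-44) + 8*(-8))/36635 = (-1 + 112) - (44 - 64)/36635 = 111 - (-20)/36635 = 111 - 1*(-4/7327) = 111 + 4/7327 = 813301/7327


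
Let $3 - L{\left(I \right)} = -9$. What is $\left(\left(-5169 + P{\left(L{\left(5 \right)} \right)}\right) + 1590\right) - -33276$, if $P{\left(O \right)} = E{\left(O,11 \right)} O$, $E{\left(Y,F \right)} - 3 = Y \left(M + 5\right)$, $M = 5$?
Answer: $31173$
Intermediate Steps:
$L{\left(I \right)} = 12$ ($L{\left(I \right)} = 3 - -9 = 3 + 9 = 12$)
$E{\left(Y,F \right)} = 3 + 10 Y$ ($E{\left(Y,F \right)} = 3 + Y \left(5 + 5\right) = 3 + Y 10 = 3 + 10 Y$)
$P{\left(O \right)} = O \left(3 + 10 O\right)$ ($P{\left(O \right)} = \left(3 + 10 O\right) O = O \left(3 + 10 O\right)$)
$\left(\left(-5169 + P{\left(L{\left(5 \right)} \right)}\right) + 1590\right) - -33276 = \left(\left(-5169 + 12 \left(3 + 10 \cdot 12\right)\right) + 1590\right) - -33276 = \left(\left(-5169 + 12 \left(3 + 120\right)\right) + 1590\right) + 33276 = \left(\left(-5169 + 12 \cdot 123\right) + 1590\right) + 33276 = \left(\left(-5169 + 1476\right) + 1590\right) + 33276 = \left(-3693 + 1590\right) + 33276 = -2103 + 33276 = 31173$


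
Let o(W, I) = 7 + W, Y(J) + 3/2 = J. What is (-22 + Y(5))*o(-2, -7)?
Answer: -185/2 ≈ -92.500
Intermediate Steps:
Y(J) = -3/2 + J
(-22 + Y(5))*o(-2, -7) = (-22 + (-3/2 + 5))*(7 - 2) = (-22 + 7/2)*5 = -37/2*5 = -185/2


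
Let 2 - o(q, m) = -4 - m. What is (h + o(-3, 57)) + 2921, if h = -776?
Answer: 2208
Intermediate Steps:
o(q, m) = 6 + m (o(q, m) = 2 - (-4 - m) = 2 + (4 + m) = 6 + m)
(h + o(-3, 57)) + 2921 = (-776 + (6 + 57)) + 2921 = (-776 + 63) + 2921 = -713 + 2921 = 2208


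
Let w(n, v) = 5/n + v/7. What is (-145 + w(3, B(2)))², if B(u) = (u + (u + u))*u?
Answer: 8844676/441 ≈ 20056.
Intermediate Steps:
B(u) = 3*u² (B(u) = (u + 2*u)*u = (3*u)*u = 3*u²)
w(n, v) = 5/n + v/7 (w(n, v) = 5/n + v*(⅐) = 5/n + v/7)
(-145 + w(3, B(2)))² = (-145 + (5/3 + (3*2²)/7))² = (-145 + (5*(⅓) + (3*4)/7))² = (-145 + (5/3 + (⅐)*12))² = (-145 + (5/3 + 12/7))² = (-145 + 71/21)² = (-2974/21)² = 8844676/441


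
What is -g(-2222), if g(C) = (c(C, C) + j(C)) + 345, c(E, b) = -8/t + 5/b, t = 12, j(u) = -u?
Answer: -17107163/6666 ≈ -2566.3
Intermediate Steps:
c(E, b) = -2/3 + 5/b (c(E, b) = -8/12 + 5/b = -8*1/12 + 5/b = -2/3 + 5/b)
g(C) = 1033/3 - C + 5/C (g(C) = ((-2/3 + 5/C) - C) + 345 = (-2/3 - C + 5/C) + 345 = 1033/3 - C + 5/C)
-g(-2222) = -(1033/3 - 1*(-2222) + 5/(-2222)) = -(1033/3 + 2222 + 5*(-1/2222)) = -(1033/3 + 2222 - 5/2222) = -1*17107163/6666 = -17107163/6666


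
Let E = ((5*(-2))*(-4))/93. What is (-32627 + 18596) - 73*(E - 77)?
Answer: -785050/93 ≈ -8441.4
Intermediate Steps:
E = 40/93 (E = -10*(-4)*(1/93) = 40*(1/93) = 40/93 ≈ 0.43011)
(-32627 + 18596) - 73*(E - 77) = (-32627 + 18596) - 73*(40/93 - 77) = -14031 - 73*(-7121/93) = -14031 + 519833/93 = -785050/93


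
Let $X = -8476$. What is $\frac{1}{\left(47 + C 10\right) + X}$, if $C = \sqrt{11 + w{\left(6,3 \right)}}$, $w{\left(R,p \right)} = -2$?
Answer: $- \frac{1}{8399} \approx -0.00011906$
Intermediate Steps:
$C = 3$ ($C = \sqrt{11 - 2} = \sqrt{9} = 3$)
$\frac{1}{\left(47 + C 10\right) + X} = \frac{1}{\left(47 + 3 \cdot 10\right) - 8476} = \frac{1}{\left(47 + 30\right) - 8476} = \frac{1}{77 - 8476} = \frac{1}{-8399} = - \frac{1}{8399}$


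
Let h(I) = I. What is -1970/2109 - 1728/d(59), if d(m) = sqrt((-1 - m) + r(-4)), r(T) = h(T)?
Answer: -1970/2109 + 216*I ≈ -0.93409 + 216.0*I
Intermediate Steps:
r(T) = T
d(m) = sqrt(-5 - m) (d(m) = sqrt((-1 - m) - 4) = sqrt(-5 - m))
-1970/2109 - 1728/d(59) = -1970/2109 - 1728/sqrt(-5 - 1*59) = -1970*1/2109 - 1728/sqrt(-5 - 59) = -1970/2109 - 1728*(-I/8) = -1970/2109 - (-216)*I = -1970/2109 + 216*I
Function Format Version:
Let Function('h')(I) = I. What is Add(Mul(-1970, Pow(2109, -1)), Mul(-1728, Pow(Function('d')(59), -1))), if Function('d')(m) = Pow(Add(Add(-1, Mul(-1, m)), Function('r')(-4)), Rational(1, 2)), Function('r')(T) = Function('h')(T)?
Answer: Add(Rational(-1970, 2109), Mul(216, I)) ≈ Add(-0.93409, Mul(216.00, I))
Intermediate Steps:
Function('r')(T) = T
Function('d')(m) = Pow(Add(-5, Mul(-1, m)), Rational(1, 2)) (Function('d')(m) = Pow(Add(Add(-1, Mul(-1, m)), -4), Rational(1, 2)) = Pow(Add(-5, Mul(-1, m)), Rational(1, 2)))
Add(Mul(-1970, Pow(2109, -1)), Mul(-1728, Pow(Function('d')(59), -1))) = Add(Mul(-1970, Pow(2109, -1)), Mul(-1728, Pow(Pow(Add(-5, Mul(-1, 59)), Rational(1, 2)), -1))) = Add(Mul(-1970, Rational(1, 2109)), Mul(-1728, Pow(Pow(Add(-5, -59), Rational(1, 2)), -1))) = Add(Rational(-1970, 2109), Mul(-1728, Pow(Pow(-64, Rational(1, 2)), -1))) = Add(Rational(-1970, 2109), Mul(-1728, Pow(Mul(8, I), -1))) = Add(Rational(-1970, 2109), Mul(-1728, Mul(Rational(-1, 8), I))) = Add(Rational(-1970, 2109), Mul(216, I))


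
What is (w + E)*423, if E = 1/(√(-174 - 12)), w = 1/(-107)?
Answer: -423/107 - 141*I*√186/62 ≈ -3.9533 - 31.016*I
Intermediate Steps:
w = -1/107 ≈ -0.0093458
E = -I*√186/186 (E = 1/(√(-186)) = 1/(I*√186) = -I*√186/186 ≈ -0.073324*I)
(w + E)*423 = (-1/107 - I*√186/186)*423 = -423/107 - 141*I*√186/62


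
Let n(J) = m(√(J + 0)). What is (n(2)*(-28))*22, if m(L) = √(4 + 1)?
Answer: -616*√5 ≈ -1377.4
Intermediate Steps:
m(L) = √5
n(J) = √5
(n(2)*(-28))*22 = (√5*(-28))*22 = -28*√5*22 = -616*√5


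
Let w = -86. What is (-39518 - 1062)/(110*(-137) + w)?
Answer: 10145/3789 ≈ 2.6775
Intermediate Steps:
(-39518 - 1062)/(110*(-137) + w) = (-39518 - 1062)/(110*(-137) - 86) = -40580/(-15070 - 86) = -40580/(-15156) = -40580*(-1/15156) = 10145/3789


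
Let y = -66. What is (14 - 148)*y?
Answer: 8844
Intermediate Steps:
(14 - 148)*y = (14 - 148)*(-66) = -134*(-66) = 8844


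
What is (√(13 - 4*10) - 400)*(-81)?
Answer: 32400 - 243*I*√3 ≈ 32400.0 - 420.89*I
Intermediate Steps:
(√(13 - 4*10) - 400)*(-81) = (√(13 - 40) - 400)*(-81) = (√(-27) - 400)*(-81) = (3*I*√3 - 400)*(-81) = (-400 + 3*I*√3)*(-81) = 32400 - 243*I*√3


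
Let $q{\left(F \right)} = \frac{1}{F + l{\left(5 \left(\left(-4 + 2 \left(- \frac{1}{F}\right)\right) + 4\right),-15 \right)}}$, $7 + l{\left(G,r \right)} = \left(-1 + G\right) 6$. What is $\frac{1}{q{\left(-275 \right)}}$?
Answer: $- \frac{15828}{55} \approx -287.78$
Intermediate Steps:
$l{\left(G,r \right)} = -13 + 6 G$ ($l{\left(G,r \right)} = -7 + \left(-1 + G\right) 6 = -7 + \left(-6 + 6 G\right) = -13 + 6 G$)
$q{\left(F \right)} = \frac{1}{-13 + F - \frac{60}{F}}$ ($q{\left(F \right)} = \frac{1}{F + \left(-13 + 6 \cdot 5 \left(\left(-4 + 2 \left(- \frac{1}{F}\right)\right) + 4\right)\right)} = \frac{1}{F + \left(-13 + 6 \cdot 5 \left(\left(-4 - \frac{2}{F}\right) + 4\right)\right)} = \frac{1}{F + \left(-13 + 6 \cdot 5 \left(- \frac{2}{F}\right)\right)} = \frac{1}{F - \left(13 - 6 \left(- \frac{10}{F}\right)\right)} = \frac{1}{F - \left(13 + \frac{60}{F}\right)} = \frac{1}{-13 + F - \frac{60}{F}}$)
$\frac{1}{q{\left(-275 \right)}} = \frac{1}{\left(-275\right) \frac{1}{-60 - 275 \left(-13 - 275\right)}} = \frac{1}{\left(-275\right) \frac{1}{-60 - -79200}} = \frac{1}{\left(-275\right) \frac{1}{-60 + 79200}} = \frac{1}{\left(-275\right) \frac{1}{79140}} = \frac{1}{- \frac{55}{15828}} = - \frac{15828}{55}$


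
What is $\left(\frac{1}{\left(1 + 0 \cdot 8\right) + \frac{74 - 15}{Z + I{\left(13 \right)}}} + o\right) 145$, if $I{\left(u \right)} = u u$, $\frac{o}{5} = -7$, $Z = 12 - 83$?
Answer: $- \frac{782565}{157} \approx -4984.5$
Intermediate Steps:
$Z = -71$ ($Z = 12 - 83 = -71$)
$o = -35$ ($o = 5 \left(-7\right) = -35$)
$I{\left(u \right)} = u^{2}$
$\left(\frac{1}{\left(1 + 0 \cdot 8\right) + \frac{74 - 15}{Z + I{\left(13 \right)}}} + o\right) 145 = \left(\frac{1}{\left(1 + 0 \cdot 8\right) + \frac{74 - 15}{-71 + 13^{2}}} - 35\right) 145 = \left(\frac{1}{\left(1 + 0\right) + \frac{59}{-71 + 169}} - 35\right) 145 = \left(\frac{1}{1 + \frac{59}{98}} - 35\right) 145 = \left(\frac{1}{\frac{157}{98}} - 35\right) 145 = \left(\frac{98}{157} - 35\right) 145 = \left(- \frac{5397}{157}\right) 145 = - \frac{782565}{157}$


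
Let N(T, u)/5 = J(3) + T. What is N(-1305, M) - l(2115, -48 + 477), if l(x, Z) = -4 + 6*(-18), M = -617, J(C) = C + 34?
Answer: -6228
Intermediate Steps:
J(C) = 34 + C
N(T, u) = 185 + 5*T (N(T, u) = 5*((34 + 3) + T) = 5*(37 + T) = 185 + 5*T)
l(x, Z) = -112 (l(x, Z) = -4 - 108 = -112)
N(-1305, M) - l(2115, -48 + 477) = (185 + 5*(-1305)) - 1*(-112) = (185 - 6525) + 112 = -6340 + 112 = -6228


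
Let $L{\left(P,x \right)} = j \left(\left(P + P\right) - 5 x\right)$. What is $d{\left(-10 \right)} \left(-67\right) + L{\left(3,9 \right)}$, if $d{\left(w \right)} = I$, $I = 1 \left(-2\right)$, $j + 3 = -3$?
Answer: $368$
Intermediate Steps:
$j = -6$ ($j = -3 - 3 = -6$)
$I = -2$
$d{\left(w \right)} = -2$
$L{\left(P,x \right)} = - 12 P + 30 x$ ($L{\left(P,x \right)} = - 6 \left(\left(P + P\right) - 5 x\right) = - 6 \left(2 P - 5 x\right) = - 6 \left(- 5 x + 2 P\right) = - 12 P + 30 x$)
$d{\left(-10 \right)} \left(-67\right) + L{\left(3,9 \right)} = \left(-2\right) \left(-67\right) + \left(\left(-12\right) 3 + 30 \cdot 9\right) = 134 + \left(-36 + 270\right) = 134 + 234 = 368$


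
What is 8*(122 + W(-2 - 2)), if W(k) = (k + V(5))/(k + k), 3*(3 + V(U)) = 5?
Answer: 2944/3 ≈ 981.33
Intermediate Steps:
V(U) = -4/3 (V(U) = -3 + (⅓)*5 = -3 + 5/3 = -4/3)
W(k) = (-4/3 + k)/(2*k) (W(k) = (k - 4/3)/(k + k) = (-4/3 + k)/((2*k)) = (-4/3 + k)*(1/(2*k)) = (-4/3 + k)/(2*k))
8*(122 + W(-2 - 2)) = 8*(122 + (-4 + 3*(-2 - 2))/(6*(-2 - 2))) = 8*(122 + (⅙)*(-4 + 3*(-4))/(-4)) = 8*(122 + (⅙)*(-¼)*(-4 - 12)) = 8*(122 + (⅙)*(-¼)*(-16)) = 8*(122 + ⅔) = 8*(368/3) = 2944/3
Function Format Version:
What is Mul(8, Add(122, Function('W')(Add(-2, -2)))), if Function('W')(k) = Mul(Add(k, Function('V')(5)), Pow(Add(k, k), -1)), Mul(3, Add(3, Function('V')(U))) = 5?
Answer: Rational(2944, 3) ≈ 981.33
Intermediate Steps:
Function('V')(U) = Rational(-4, 3) (Function('V')(U) = Add(-3, Mul(Rational(1, 3), 5)) = Add(-3, Rational(5, 3)) = Rational(-4, 3))
Function('W')(k) = Mul(Rational(1, 2), Pow(k, -1), Add(Rational(-4, 3), k)) (Function('W')(k) = Mul(Add(k, Rational(-4, 3)), Pow(Add(k, k), -1)) = Mul(Add(Rational(-4, 3), k), Pow(Mul(2, k), -1)) = Mul(Add(Rational(-4, 3), k), Mul(Rational(1, 2), Pow(k, -1))) = Mul(Rational(1, 2), Pow(k, -1), Add(Rational(-4, 3), k)))
Mul(8, Add(122, Function('W')(Add(-2, -2)))) = Mul(8, Add(122, Mul(Rational(1, 6), Pow(Add(-2, -2), -1), Add(-4, Mul(3, Add(-2, -2)))))) = Mul(8, Add(122, Mul(Rational(1, 6), Pow(-4, -1), Add(-4, Mul(3, -4))))) = Mul(8, Add(122, Mul(Rational(1, 6), Rational(-1, 4), Add(-4, -12)))) = Mul(8, Add(122, Mul(Rational(1, 6), Rational(-1, 4), -16))) = Mul(8, Add(122, Rational(2, 3))) = Mul(8, Rational(368, 3)) = Rational(2944, 3)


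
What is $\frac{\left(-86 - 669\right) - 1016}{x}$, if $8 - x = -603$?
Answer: $- \frac{1771}{611} \approx -2.8985$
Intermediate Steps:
$x = 611$ ($x = 8 - -603 = 8 + 603 = 611$)
$\frac{\left(-86 - 669\right) - 1016}{x} = \frac{\left(-86 - 669\right) - 1016}{611} = \frac{-755 - 1016}{611} = \frac{1}{611} \left(-1771\right) = - \frac{1771}{611}$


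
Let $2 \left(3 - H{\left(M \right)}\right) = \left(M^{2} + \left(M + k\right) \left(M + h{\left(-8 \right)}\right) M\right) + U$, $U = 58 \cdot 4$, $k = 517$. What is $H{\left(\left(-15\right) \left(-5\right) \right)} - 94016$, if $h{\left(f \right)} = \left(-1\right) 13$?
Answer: $- \frac{2946683}{2} \approx -1.4733 \cdot 10^{6}$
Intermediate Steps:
$h{\left(f \right)} = -13$
$U = 232$
$H{\left(M \right)} = -113 - \frac{M^{2}}{2} - \frac{M \left(-13 + M\right) \left(517 + M\right)}{2}$ ($H{\left(M \right)} = 3 - \frac{\left(M^{2} + \left(M + 517\right) \left(M - 13\right) M\right) + 232}{2} = 3 - \frac{\left(M^{2} + \left(517 + M\right) \left(-13 + M\right) M\right) + 232}{2} = 3 - \frac{\left(M^{2} + \left(-13 + M\right) \left(517 + M\right) M\right) + 232}{2} = 3 - \frac{\left(M^{2} + M \left(-13 + M\right) \left(517 + M\right)\right) + 232}{2} = 3 - \frac{232 + M^{2} + M \left(-13 + M\right) \left(517 + M\right)}{2} = 3 - \left(116 + \frac{M^{2}}{2} + \frac{M \left(-13 + M\right) \left(517 + M\right)}{2}\right) = -113 - \frac{M^{2}}{2} - \frac{M \left(-13 + M\right) \left(517 + M\right)}{2}$)
$H{\left(\left(-15\right) \left(-5\right) \right)} - 94016 = \left(-113 - \frac{505 \left(\left(-15\right) \left(-5\right)\right)^{2}}{2} - \frac{\left(\left(-15\right) \left(-5\right)\right)^{3}}{2} + \frac{6721 \left(\left(-15\right) \left(-5\right)\right)}{2}\right) - 94016 = \left(-113 - \frac{505 \cdot 75^{2}}{2} - \frac{75^{3}}{2} + \frac{6721}{2} \cdot 75\right) - 94016 = \left(-113 - \frac{2840625}{2} - \frac{421875}{2} + \frac{504075}{2}\right) - 94016 = - \frac{2758651}{2} - 94016 = - \frac{2946683}{2}$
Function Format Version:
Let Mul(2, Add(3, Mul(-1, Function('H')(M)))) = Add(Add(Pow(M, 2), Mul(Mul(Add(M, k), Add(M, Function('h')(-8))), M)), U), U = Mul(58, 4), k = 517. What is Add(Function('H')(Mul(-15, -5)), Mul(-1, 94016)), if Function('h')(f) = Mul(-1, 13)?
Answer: Rational(-2946683, 2) ≈ -1.4733e+6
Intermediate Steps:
Function('h')(f) = -13
U = 232
Function('H')(M) = Add(-113, Mul(Rational(-1, 2), Pow(M, 2)), Mul(Rational(-1, 2), M, Add(-13, M), Add(517, M))) (Function('H')(M) = Add(3, Mul(Rational(-1, 2), Add(Add(Pow(M, 2), Mul(Mul(Add(M, 517), Add(M, -13)), M)), 232))) = Add(3, Mul(Rational(-1, 2), Add(Add(Pow(M, 2), Mul(Mul(Add(517, M), Add(-13, M)), M)), 232))) = Add(3, Mul(Rational(-1, 2), Add(Add(Pow(M, 2), Mul(Mul(Add(-13, M), Add(517, M)), M)), 232))) = Add(3, Mul(Rational(-1, 2), Add(Add(Pow(M, 2), Mul(M, Add(-13, M), Add(517, M))), 232))) = Add(3, Mul(Rational(-1, 2), Add(232, Pow(M, 2), Mul(M, Add(-13, M), Add(517, M))))) = Add(3, Add(-116, Mul(Rational(-1, 2), Pow(M, 2)), Mul(Rational(-1, 2), M, Add(-13, M), Add(517, M)))) = Add(-113, Mul(Rational(-1, 2), Pow(M, 2)), Mul(Rational(-1, 2), M, Add(-13, M), Add(517, M))))
Add(Function('H')(Mul(-15, -5)), Mul(-1, 94016)) = Add(Add(-113, Mul(Rational(-505, 2), Pow(Mul(-15, -5), 2)), Mul(Rational(-1, 2), Pow(Mul(-15, -5), 3)), Mul(Rational(6721, 2), Mul(-15, -5))), Mul(-1, 94016)) = Add(Add(-113, Mul(Rational(-505, 2), Pow(75, 2)), Mul(Rational(-1, 2), Pow(75, 3)), Mul(Rational(6721, 2), 75)), -94016) = Add(Add(-113, Mul(Rational(-505, 2), 5625), Mul(Rational(-1, 2), 421875), Rational(504075, 2)), -94016) = Add(Add(-113, Rational(-2840625, 2), Rational(-421875, 2), Rational(504075, 2)), -94016) = Add(Rational(-2758651, 2), -94016) = Rational(-2946683, 2)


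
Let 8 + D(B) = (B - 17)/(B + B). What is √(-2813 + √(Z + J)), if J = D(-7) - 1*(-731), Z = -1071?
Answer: √(-137837 + 14*I*√4242)/7 ≈ 0.17543 + 53.038*I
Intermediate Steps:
D(B) = -8 + (-17 + B)/(2*B) (D(B) = -8 + (B - 17)/(B + B) = -8 + (-17 + B)/((2*B)) = -8 + (-17 + B)*(1/(2*B)) = -8 + (-17 + B)/(2*B))
J = 5073/7 (J = (½)*(-17 - 15*(-7))/(-7) - 1*(-731) = (½)*(-⅐)*(-17 + 105) + 731 = (½)*(-⅐)*88 + 731 = -44/7 + 731 = 5073/7 ≈ 724.71)
√(-2813 + √(Z + J)) = √(-2813 + √(-1071 + 5073/7)) = √(-2813 + √(-2424/7)) = √(-2813 + 2*I*√4242/7)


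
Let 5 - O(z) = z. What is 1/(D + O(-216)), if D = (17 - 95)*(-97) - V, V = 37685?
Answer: -1/29898 ≈ -3.3447e-5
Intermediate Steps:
O(z) = 5 - z
D = -30119 (D = (17 - 95)*(-97) - 1*37685 = -78*(-97) - 37685 = 7566 - 37685 = -30119)
1/(D + O(-216)) = 1/(-30119 + (5 - 1*(-216))) = 1/(-30119 + (5 + 216)) = 1/(-30119 + 221) = 1/(-29898) = -1/29898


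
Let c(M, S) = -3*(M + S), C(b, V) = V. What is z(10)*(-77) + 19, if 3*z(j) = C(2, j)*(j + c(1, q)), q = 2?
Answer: -713/3 ≈ -237.67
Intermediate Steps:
c(M, S) = -3*M - 3*S
z(j) = j*(-9 + j)/3 (z(j) = (j*(j + (-3*1 - 3*2)))/3 = (j*(j + (-3 - 6)))/3 = (j*(j - 9))/3 = (j*(-9 + j))/3 = j*(-9 + j)/3)
z(10)*(-77) + 19 = ((1/3)*10*(-9 + 10))*(-77) + 19 = ((1/3)*10*1)*(-77) + 19 = (10/3)*(-77) + 19 = -770/3 + 19 = -713/3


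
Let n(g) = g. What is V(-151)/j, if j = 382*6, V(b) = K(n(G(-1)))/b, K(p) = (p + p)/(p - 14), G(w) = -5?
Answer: -5/3287874 ≈ -1.5207e-6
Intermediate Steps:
K(p) = 2*p/(-14 + p) (K(p) = (2*p)/(-14 + p) = 2*p/(-14 + p))
V(b) = 10/(19*b) (V(b) = (2*(-5)/(-14 - 5))/b = (2*(-5)/(-19))/b = (2*(-5)*(-1/19))/b = 10/(19*b))
j = 2292
V(-151)/j = ((10/19)/(-151))/2292 = ((10/19)*(-1/151))*(1/2292) = -10/2869*1/2292 = -5/3287874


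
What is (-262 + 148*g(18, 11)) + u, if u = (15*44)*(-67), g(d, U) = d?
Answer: -41818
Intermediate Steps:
u = -44220 (u = 660*(-67) = -44220)
(-262 + 148*g(18, 11)) + u = (-262 + 148*18) - 44220 = (-262 + 2664) - 44220 = 2402 - 44220 = -41818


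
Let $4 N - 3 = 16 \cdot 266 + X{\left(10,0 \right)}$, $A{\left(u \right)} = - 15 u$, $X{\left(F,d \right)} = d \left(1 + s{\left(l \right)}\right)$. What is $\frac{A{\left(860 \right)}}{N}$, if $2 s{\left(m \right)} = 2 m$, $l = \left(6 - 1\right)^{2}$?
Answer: $- \frac{51600}{4259} \approx -12.116$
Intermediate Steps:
$l = 25$ ($l = 5^{2} = 25$)
$s{\left(m \right)} = m$ ($s{\left(m \right)} = \frac{2 m}{2} = m$)
$X{\left(F,d \right)} = 26 d$ ($X{\left(F,d \right)} = d \left(1 + 25\right) = d 26 = 26 d$)
$N = \frac{4259}{4}$ ($N = \frac{3}{4} + \frac{16 \cdot 266 + 26 \cdot 0}{4} = \frac{3}{4} + \frac{4256 + 0}{4} = \frac{3}{4} + \frac{1}{4} \cdot 4256 = \frac{3}{4} + 1064 = \frac{4259}{4} \approx 1064.8$)
$\frac{A{\left(860 \right)}}{N} = \frac{\left(-15\right) 860}{\frac{4259}{4}} = \left(-12900\right) \frac{4}{4259} = - \frac{51600}{4259}$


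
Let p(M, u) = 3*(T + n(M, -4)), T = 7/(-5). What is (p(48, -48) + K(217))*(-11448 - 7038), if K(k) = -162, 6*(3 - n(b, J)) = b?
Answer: 16748316/5 ≈ 3.3497e+6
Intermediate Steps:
T = -7/5 (T = 7*(-⅕) = -7/5 ≈ -1.4000)
n(b, J) = 3 - b/6
p(M, u) = 24/5 - M/2 (p(M, u) = 3*(-7/5 + (3 - M/6)) = 3*(8/5 - M/6) = 24/5 - M/2)
(p(48, -48) + K(217))*(-11448 - 7038) = ((24/5 - ½*48) - 162)*(-11448 - 7038) = ((24/5 - 24) - 162)*(-18486) = (-96/5 - 162)*(-18486) = -906/5*(-18486) = 16748316/5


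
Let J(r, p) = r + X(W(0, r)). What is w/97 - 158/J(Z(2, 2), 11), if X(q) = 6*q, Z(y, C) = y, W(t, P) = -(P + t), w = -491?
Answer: 5208/485 ≈ 10.738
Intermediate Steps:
W(t, P) = -P - t
J(r, p) = -5*r (J(r, p) = r + 6*(-r - 1*0) = r + 6*(-r + 0) = r + 6*(-r) = r - 6*r = -5*r)
w/97 - 158/J(Z(2, 2), 11) = -491/97 - 158/((-5*2)) = -491*1/97 - 158/(-10) = -491/97 - 158*(-⅒) = -491/97 + 79/5 = 5208/485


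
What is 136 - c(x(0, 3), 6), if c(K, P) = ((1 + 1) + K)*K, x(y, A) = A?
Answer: 121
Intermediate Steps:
c(K, P) = K*(2 + K) (c(K, P) = (2 + K)*K = K*(2 + K))
136 - c(x(0, 3), 6) = 136 - 3*(2 + 3) = 136 - 3*5 = 136 - 1*15 = 136 - 15 = 121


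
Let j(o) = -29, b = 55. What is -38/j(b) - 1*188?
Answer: -5414/29 ≈ -186.69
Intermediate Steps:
-38/j(b) - 1*188 = -38/(-29) - 1*188 = -38*(-1/29) - 188 = 38/29 - 188 = -5414/29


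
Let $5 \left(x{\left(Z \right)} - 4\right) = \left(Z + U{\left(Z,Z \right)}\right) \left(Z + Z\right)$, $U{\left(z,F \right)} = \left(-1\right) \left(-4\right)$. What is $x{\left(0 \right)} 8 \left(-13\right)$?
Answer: $-416$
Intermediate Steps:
$U{\left(z,F \right)} = 4$
$x{\left(Z \right)} = 4 + \frac{2 Z \left(4 + Z\right)}{5}$ ($x{\left(Z \right)} = 4 + \frac{\left(Z + 4\right) \left(Z + Z\right)}{5} = 4 + \frac{\left(4 + Z\right) 2 Z}{5} = 4 + \frac{2 Z \left(4 + Z\right)}{5}$)
$x{\left(0 \right)} 8 \left(-13\right) = \left(4 + \frac{2 \cdot 0^{2}}{5} + \frac{8}{5} \cdot 0\right) 8 \left(-13\right) = \left(4 + \frac{2}{5} \cdot 0 + 0\right) 8 \left(-13\right) = \left(4 + 0 + 0\right) 8 \left(-13\right) = 4 \cdot 8 \left(-13\right) = 32 \left(-13\right) = -416$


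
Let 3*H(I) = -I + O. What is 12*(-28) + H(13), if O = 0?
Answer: -1021/3 ≈ -340.33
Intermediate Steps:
H(I) = -I/3 (H(I) = (-I + 0)/3 = (-I)/3 = -I/3)
12*(-28) + H(13) = 12*(-28) - ⅓*13 = -336 - 13/3 = -1021/3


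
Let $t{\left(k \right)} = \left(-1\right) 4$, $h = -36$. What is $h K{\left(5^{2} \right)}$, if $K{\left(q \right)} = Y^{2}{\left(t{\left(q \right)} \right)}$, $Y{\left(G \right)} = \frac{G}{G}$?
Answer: $-36$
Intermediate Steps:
$t{\left(k \right)} = -4$
$Y{\left(G \right)} = 1$
$K{\left(q \right)} = 1$ ($K{\left(q \right)} = 1^{2} = 1$)
$h K{\left(5^{2} \right)} = \left(-36\right) 1 = -36$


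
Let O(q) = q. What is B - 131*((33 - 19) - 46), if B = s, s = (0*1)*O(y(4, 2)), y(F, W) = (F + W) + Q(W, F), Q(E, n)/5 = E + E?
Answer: 4192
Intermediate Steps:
Q(E, n) = 10*E (Q(E, n) = 5*(E + E) = 5*(2*E) = 10*E)
y(F, W) = F + 11*W (y(F, W) = (F + W) + 10*W = F + 11*W)
s = 0 (s = (0*1)*(4 + 11*2) = 0*(4 + 22) = 0*26 = 0)
B = 0
B - 131*((33 - 19) - 46) = 0 - 131*((33 - 19) - 46) = 0 - 131*(14 - 46) = 0 - 131*(-32) = 0 + 4192 = 4192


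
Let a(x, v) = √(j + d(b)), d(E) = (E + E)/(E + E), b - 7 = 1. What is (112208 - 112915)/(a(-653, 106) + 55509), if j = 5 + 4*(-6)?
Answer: -13081621/1027083033 + 707*I*√2/1027083033 ≈ -0.012737 + 9.7348e-7*I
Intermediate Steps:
b = 8 (b = 7 + 1 = 8)
j = -19 (j = 5 - 24 = -19)
d(E) = 1 (d(E) = (2*E)/((2*E)) = (2*E)*(1/(2*E)) = 1)
a(x, v) = 3*I*√2 (a(x, v) = √(-19 + 1) = √(-18) = 3*I*√2)
(112208 - 112915)/(a(-653, 106) + 55509) = (112208 - 112915)/(3*I*√2 + 55509) = -707/(55509 + 3*I*√2)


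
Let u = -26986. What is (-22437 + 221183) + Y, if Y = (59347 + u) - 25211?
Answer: 205896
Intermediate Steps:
Y = 7150 (Y = (59347 - 26986) - 25211 = 32361 - 25211 = 7150)
(-22437 + 221183) + Y = (-22437 + 221183) + 7150 = 198746 + 7150 = 205896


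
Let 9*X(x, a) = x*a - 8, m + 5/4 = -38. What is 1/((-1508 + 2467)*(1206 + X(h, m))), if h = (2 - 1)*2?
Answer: 18/20652065 ≈ 8.7158e-7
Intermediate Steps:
m = -157/4 (m = -5/4 - 38 = -157/4 ≈ -39.250)
h = 2 (h = 1*2 = 2)
X(x, a) = -8/9 + a*x/9 (X(x, a) = (x*a - 8)/9 = (a*x - 8)/9 = (-8 + a*x)/9 = -8/9 + a*x/9)
1/((-1508 + 2467)*(1206 + X(h, m))) = 1/((-1508 + 2467)*(1206 + (-8/9 + (1/9)*(-157/4)*2))) = 1/(959*(1206 + (-8/9 - 157/18))) = 1/(959*(1206 - 173/18)) = 1/(959*(21535/18)) = 1/(20652065/18) = 18/20652065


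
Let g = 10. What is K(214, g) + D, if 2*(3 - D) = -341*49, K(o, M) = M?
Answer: 16735/2 ≈ 8367.5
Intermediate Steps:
D = 16715/2 (D = 3 - (-341)*49/2 = 3 - 1/2*(-16709) = 3 + 16709/2 = 16715/2 ≈ 8357.5)
K(214, g) + D = 10 + 16715/2 = 16735/2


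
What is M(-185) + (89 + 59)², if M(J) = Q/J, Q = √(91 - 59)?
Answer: 21904 - 4*√2/185 ≈ 21904.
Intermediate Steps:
Q = 4*√2 (Q = √32 = 4*√2 ≈ 5.6569)
M(J) = 4*√2/J (M(J) = (4*√2)/J = 4*√2/J)
M(-185) + (89 + 59)² = 4*√2/(-185) + (89 + 59)² = 4*√2*(-1/185) + 148² = -4*√2/185 + 21904 = 21904 - 4*√2/185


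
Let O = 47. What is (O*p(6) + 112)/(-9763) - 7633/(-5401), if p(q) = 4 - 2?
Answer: 73408373/52729963 ≈ 1.3922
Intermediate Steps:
p(q) = 2
(O*p(6) + 112)/(-9763) - 7633/(-5401) = (47*2 + 112)/(-9763) - 7633/(-5401) = (94 + 112)*(-1/9763) - 7633*(-1/5401) = 206*(-1/9763) + 7633/5401 = -206/9763 + 7633/5401 = 73408373/52729963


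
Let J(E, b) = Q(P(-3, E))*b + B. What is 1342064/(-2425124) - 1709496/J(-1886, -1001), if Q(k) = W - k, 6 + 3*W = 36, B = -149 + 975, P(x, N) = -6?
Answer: 515669228168/4604704195 ≈ 111.99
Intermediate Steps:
B = 826
W = 10 (W = -2 + (⅓)*36 = -2 + 12 = 10)
Q(k) = 10 - k
J(E, b) = 826 + 16*b (J(E, b) = (10 - 1*(-6))*b + 826 = (10 + 6)*b + 826 = 16*b + 826 = 826 + 16*b)
1342064/(-2425124) - 1709496/J(-1886, -1001) = 1342064/(-2425124) - 1709496/(826 + 16*(-1001)) = 1342064*(-1/2425124) - 1709496/(826 - 16016) = -335516/606281 - 1709496/(-15190) = -335516/606281 - 1709496*(-1/15190) = -335516/606281 + 854748/7595 = 515669228168/4604704195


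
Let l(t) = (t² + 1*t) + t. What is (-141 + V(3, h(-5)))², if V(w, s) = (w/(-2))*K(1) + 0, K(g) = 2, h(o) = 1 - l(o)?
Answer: 20736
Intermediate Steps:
l(t) = t² + 2*t (l(t) = (t² + t) + t = (t + t²) + t = t² + 2*t)
h(o) = 1 - o*(2 + o)
V(w, s) = -w (V(w, s) = (w/(-2))*2 + 0 = (w*(-½))*2 + 0 = -w/2*2 + 0 = -w + 0 = -w)
(-141 + V(3, h(-5)))² = (-141 - 1*3)² = (-141 - 3)² = (-144)² = 20736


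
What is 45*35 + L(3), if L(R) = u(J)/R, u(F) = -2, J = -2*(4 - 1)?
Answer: 4723/3 ≈ 1574.3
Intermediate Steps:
J = -6 (J = -2*3 = -6)
L(R) = -2/R
45*35 + L(3) = 45*35 - 2/3 = 1575 - 2*⅓ = 1575 - ⅔ = 4723/3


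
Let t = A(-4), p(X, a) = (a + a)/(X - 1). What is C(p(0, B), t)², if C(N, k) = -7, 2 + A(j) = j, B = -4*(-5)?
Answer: 49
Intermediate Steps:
B = 20
A(j) = -2 + j
p(X, a) = 2*a/(-1 + X) (p(X, a) = (2*a)/(-1 + X) = 2*a/(-1 + X))
t = -6 (t = -2 - 4 = -6)
C(p(0, B), t)² = (-7)² = 49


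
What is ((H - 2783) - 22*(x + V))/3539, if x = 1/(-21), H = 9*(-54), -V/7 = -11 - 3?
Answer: -113903/74319 ≈ -1.5326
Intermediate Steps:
V = 98 (V = -7*(-11 - 3) = -7*(-14) = 98)
H = -486
x = -1/21 ≈ -0.047619
((H - 2783) - 22*(x + V))/3539 = ((-486 - 2783) - 22*(-1/21 + 98))/3539 = (-3269 - 22*2057/21)*(1/3539) = (-3269 - 45254/21)*(1/3539) = -113903/21*1/3539 = -113903/74319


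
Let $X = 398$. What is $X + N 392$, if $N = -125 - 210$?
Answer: $-130922$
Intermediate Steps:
$N = -335$ ($N = -125 - 210 = -335$)
$X + N 392 = 398 - 131320 = -130922$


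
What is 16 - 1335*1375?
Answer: -1835609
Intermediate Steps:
16 - 1335*1375 = 16 - 1835625 = -1835609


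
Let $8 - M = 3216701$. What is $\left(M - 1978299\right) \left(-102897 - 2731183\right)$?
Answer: $14723022927360$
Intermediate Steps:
$M = -3216693$ ($M = 8 - 3216701 = -3216693$)
$\left(M - 1978299\right) \left(-102897 - 2731183\right) = \left(-3216693 - 1978299\right) \left(-102897 - 2731183\right) = \left(-5194992\right) \left(-2834080\right) = 14723022927360$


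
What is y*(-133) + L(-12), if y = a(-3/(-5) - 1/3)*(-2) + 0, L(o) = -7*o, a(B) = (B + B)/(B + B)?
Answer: 350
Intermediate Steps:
a(B) = 1 (a(B) = (2*B)/((2*B)) = (2*B)*(1/(2*B)) = 1)
y = -2 (y = 1*(-2) + 0 = -2 + 0 = -2)
y*(-133) + L(-12) = -2*(-133) - 7*(-12) = 266 + 84 = 350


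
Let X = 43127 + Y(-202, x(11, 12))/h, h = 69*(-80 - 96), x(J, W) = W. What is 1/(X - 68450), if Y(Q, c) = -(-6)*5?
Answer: -2024/51253757 ≈ -3.9490e-5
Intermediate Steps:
Y(Q, c) = 30 (Y(Q, c) = -1*(-30) = 30)
h = -12144 (h = 69*(-176) = -12144)
X = 87289043/2024 (X = 43127 + 30/(-12144) = 43127 + 30*(-1/12144) = 43127 - 5/2024 = 87289043/2024 ≈ 43127.)
1/(X - 68450) = 1/(87289043/2024 - 68450) = 1/(-51253757/2024) = -2024/51253757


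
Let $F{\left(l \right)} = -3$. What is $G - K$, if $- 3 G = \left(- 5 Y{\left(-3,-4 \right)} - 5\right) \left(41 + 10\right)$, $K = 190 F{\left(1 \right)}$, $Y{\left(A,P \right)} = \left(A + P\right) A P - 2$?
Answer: $-6655$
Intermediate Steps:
$Y{\left(A,P \right)} = -2 + A P \left(A + P\right)$ ($Y{\left(A,P \right)} = A \left(A + P\right) P - 2 = A P \left(A + P\right) - 2 = -2 + A P \left(A + P\right)$)
$K = -570$ ($K = 190 \left(-3\right) = -570$)
$G = -7225$ ($G = - \frac{\left(- 5 \left(-2 - 3 \left(-4\right)^{2} - 4 \left(-3\right)^{2}\right) - 5\right) \left(41 + 10\right)}{3} = - \frac{\left(- 5 \left(-2 - 48 - 36\right) - 5\right) 51}{3} = - \frac{\left(\left(-5\right) \left(-86\right) - 5\right) 51}{3} = - \frac{\left(430 - 5\right) 51}{3} = - \frac{425 \cdot 51}{3} = \left(- \frac{1}{3}\right) 21675 = -7225$)
$G - K = -7225 - -570 = -7225 + 570 = -6655$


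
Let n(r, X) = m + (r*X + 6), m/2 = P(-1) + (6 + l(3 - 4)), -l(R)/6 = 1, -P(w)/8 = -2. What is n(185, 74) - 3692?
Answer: 10036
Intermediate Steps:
P(w) = 16 (P(w) = -8*(-2) = 16)
l(R) = -6 (l(R) = -6*1 = -6)
m = 32 (m = 2*(16 + (6 - 6)) = 2*(16 + 0) = 2*16 = 32)
n(r, X) = 38 + X*r (n(r, X) = 32 + (r*X + 6) = 32 + (X*r + 6) = 32 + (6 + X*r) = 38 + X*r)
n(185, 74) - 3692 = (38 + 74*185) - 3692 = (38 + 13690) - 3692 = 13728 - 3692 = 10036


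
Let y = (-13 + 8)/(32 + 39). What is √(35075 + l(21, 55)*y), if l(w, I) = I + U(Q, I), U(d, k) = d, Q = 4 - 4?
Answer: 5*√7071742/71 ≈ 187.27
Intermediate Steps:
Q = 0
l(w, I) = I (l(w, I) = I + 0 = I)
y = -5/71 ≈ -0.070423
√(35075 + l(21, 55)*y) = √(35075 + 55*(-5/71)) = √(35075 - 275/71) = √(2490050/71) = 5*√7071742/71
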